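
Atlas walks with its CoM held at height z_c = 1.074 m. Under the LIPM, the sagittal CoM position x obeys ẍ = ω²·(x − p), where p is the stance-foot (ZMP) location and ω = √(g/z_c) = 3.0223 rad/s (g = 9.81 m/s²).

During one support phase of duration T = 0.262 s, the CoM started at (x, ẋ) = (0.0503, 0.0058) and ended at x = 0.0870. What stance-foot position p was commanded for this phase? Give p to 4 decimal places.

p = -0.0557

ωT = 3.0223·0.262 = 0.791843; cosh(ωT) = 1.330235, sinh(ωT) = 0.877225
x(T) = p + (x₀−p)·cosh(ωT) + (ẋ₀/ω)·sinh(ωT) ⇒ p·(1 − cosh) = x(T) − x₀·cosh − (ẋ₀/ω)·sinh
numerator   = 0.0870 − (0.0503)·1.330235 − (0.0058/3.0223)·0.877225 = 0.018406
denominator = 1 − 1.330235 = -0.330235
p = 0.018406 / -0.330235 = -0.0557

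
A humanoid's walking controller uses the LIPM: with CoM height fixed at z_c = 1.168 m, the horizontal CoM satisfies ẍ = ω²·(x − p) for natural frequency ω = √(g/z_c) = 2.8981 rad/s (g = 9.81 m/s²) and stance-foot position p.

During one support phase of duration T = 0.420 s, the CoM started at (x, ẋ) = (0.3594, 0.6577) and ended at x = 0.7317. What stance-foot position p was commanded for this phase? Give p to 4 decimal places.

ωT = 2.8981·0.420 = 1.217202; cosh(ωT) = 1.836891, sinh(ωT) = 1.540833
x(T) = p + (x₀−p)·cosh(ωT) + (ẋ₀/ω)·sinh(ωT) ⇒ p·(1 − cosh) = x(T) − x₀·cosh − (ẋ₀/ω)·sinh
numerator   = 0.7317 − (0.3594)·1.836891 − (0.6577/2.8981)·1.540833 = -0.278158
denominator = 1 − 1.836891 = -0.836891
p = -0.278158 / -0.836891 = 0.3324

p = 0.3324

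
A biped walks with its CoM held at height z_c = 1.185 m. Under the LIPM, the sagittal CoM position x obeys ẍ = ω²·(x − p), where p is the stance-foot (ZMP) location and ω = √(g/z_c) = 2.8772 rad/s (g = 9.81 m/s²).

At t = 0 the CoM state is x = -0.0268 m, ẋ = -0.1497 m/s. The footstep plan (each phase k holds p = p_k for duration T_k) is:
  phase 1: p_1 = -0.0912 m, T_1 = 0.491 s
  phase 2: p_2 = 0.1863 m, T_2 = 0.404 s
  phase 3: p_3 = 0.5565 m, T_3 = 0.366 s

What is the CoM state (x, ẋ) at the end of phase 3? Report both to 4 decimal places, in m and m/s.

x = -1.0911, ẋ = -4.2907

phase 1: p=-0.0912, T=0.491, ωT=1.412705, cosh=2.175267, sinh=1.931784; start (x,ẋ)=(-0.026800, -0.149700) → end (x,ẋ)=(-0.051623, 0.032306)
phase 2: p=0.1863, T=0.404, ωT=1.162389, cosh=1.755150, sinh=1.442412; start (x,ẋ)=(-0.051623, 0.032306) → end (x,ẋ)=(-0.215095, -0.930704)
phase 3: p=0.5565, T=0.366, ωT=1.053055, cosh=1.607633, sinh=1.258762; start (x,ẋ)=(-0.215095, -0.930704) → end (x,ẋ)=(-1.091120, -4.290725)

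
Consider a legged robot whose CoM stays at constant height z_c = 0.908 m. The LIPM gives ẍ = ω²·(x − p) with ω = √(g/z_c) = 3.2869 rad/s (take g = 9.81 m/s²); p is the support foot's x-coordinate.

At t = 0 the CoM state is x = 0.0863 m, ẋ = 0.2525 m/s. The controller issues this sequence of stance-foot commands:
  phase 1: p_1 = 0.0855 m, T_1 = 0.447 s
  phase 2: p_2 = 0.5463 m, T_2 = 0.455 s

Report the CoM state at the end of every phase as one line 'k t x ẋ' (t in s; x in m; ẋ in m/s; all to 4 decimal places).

phase 1: p=0.0855, T=0.447, ωT=1.469244, cosh=2.288024, sinh=2.057925; start (x,ẋ)=(0.086300, 0.252500) → end (x,ẋ)=(0.245420, 0.583138)
phase 2: p=0.5463, T=0.455, ωT=1.495540, cosh=2.342935, sinh=2.118808; start (x,ẋ)=(0.245420, 0.583138) → end (x,ẋ)=(0.217262, -0.729165)

1 0.4470 0.2454 0.5831
2 0.9020 0.2173 -0.7292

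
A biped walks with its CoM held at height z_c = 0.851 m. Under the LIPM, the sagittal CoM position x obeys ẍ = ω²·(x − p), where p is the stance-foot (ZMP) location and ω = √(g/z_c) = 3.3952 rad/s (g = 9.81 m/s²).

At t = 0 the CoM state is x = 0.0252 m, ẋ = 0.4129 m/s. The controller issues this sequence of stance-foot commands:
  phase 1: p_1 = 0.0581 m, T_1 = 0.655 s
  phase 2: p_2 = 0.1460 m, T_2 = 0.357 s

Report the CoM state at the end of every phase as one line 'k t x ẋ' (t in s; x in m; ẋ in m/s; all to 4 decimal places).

phase 1: p=0.0581, T=0.655, ωT=2.223856, cosh=4.675547, sinh=4.567356; start (x,ẋ)=(0.025200, 0.412900) → end (x,ẋ)=(0.459724, 1.420350)
phase 2: p=0.1460, T=0.357, ωT=1.212086, cosh=1.829032, sinh=1.531456; start (x,ẋ)=(0.459724, 1.420350) → end (x,ẋ)=(1.360481, 4.229105)

1 0.6550 0.4597 1.4204
2 1.0120 1.3605 4.2291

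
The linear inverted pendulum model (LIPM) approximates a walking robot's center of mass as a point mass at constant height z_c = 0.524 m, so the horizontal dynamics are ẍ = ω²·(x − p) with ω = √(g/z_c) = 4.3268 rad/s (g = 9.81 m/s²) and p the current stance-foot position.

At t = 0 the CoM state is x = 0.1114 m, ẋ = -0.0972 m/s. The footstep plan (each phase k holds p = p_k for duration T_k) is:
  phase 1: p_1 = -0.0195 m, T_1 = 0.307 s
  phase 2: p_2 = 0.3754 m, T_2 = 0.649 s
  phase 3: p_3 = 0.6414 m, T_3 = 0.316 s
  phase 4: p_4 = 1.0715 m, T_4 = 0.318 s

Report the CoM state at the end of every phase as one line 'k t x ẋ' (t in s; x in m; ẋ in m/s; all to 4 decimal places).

1 0.3070 0.2055 0.7976
2 0.9560 0.4842 0.5632
3 1.2720 0.5517 -0.0712
4 1.5900 -0.0535 -4.3175

phase 1: p=-0.0195, T=0.307, ωT=1.328328, cosh=2.019823, sinh=1.754903; start (x,ẋ)=(0.111400, -0.097200) → end (x,ẋ)=(0.205472, 0.797612)
phase 2: p=0.3754, T=0.649, ωT=2.808093, cosh=8.319298, sinh=8.258978; start (x,ẋ)=(0.205472, 0.797612) → end (x,ẋ)=(0.484192, 0.563185)
phase 3: p=0.6414, T=0.316, ωT=1.367269, cosh=2.089710, sinh=1.834908; start (x,ẋ)=(0.484192, 0.563185) → end (x,ẋ)=(0.551717, -0.071223)
phase 4: p=1.0715, T=0.318, ωT=1.375922, cosh=2.105667, sinh=1.853060; start (x,ẋ)=(0.551717, -0.071223) → end (x,ẋ)=(-0.053493, -4.317502)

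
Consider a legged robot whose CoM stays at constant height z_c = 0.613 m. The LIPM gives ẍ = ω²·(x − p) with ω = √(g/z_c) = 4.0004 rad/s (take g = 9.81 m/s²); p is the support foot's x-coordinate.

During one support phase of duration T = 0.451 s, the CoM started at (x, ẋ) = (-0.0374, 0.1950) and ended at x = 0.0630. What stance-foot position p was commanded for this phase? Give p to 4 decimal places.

ωT = 4.0004·0.451 = 1.804180; cosh(ωT) = 3.119800, sinh(ωT) = 2.955191
x(T) = p + (x₀−p)·cosh(ωT) + (ẋ₀/ω)·sinh(ωT) ⇒ p·(1 − cosh) = x(T) − x₀·cosh − (ẋ₀/ω)·sinh
numerator   = 0.0630 − (-0.0374)·3.119800 − (0.1950/4.0004)·2.955191 = 0.035629
denominator = 1 − 3.119800 = -2.119800
p = 0.035629 / -2.119800 = -0.0168

p = -0.0168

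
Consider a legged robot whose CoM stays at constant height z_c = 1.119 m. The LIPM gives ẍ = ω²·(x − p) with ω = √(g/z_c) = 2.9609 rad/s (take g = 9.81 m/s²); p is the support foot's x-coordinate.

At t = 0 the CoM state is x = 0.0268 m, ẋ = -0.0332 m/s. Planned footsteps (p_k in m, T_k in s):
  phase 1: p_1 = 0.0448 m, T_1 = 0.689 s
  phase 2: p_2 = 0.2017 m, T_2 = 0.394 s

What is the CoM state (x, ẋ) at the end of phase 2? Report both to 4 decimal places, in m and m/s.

x = -0.4355, ẋ = -1.7412

phase 1: p=0.0448, T=0.689, ωT=2.040060, cosh=3.910546, sinh=3.780525; start (x,ẋ)=(0.026800, -0.033200) → end (x,ẋ)=(-0.067980, -0.331318)
phase 2: p=0.2017, T=0.394, ωT=1.166595, cosh=1.761232, sinh=1.449807; start (x,ẋ)=(-0.067980, -0.331318) → end (x,ẋ)=(-0.435499, -1.741192)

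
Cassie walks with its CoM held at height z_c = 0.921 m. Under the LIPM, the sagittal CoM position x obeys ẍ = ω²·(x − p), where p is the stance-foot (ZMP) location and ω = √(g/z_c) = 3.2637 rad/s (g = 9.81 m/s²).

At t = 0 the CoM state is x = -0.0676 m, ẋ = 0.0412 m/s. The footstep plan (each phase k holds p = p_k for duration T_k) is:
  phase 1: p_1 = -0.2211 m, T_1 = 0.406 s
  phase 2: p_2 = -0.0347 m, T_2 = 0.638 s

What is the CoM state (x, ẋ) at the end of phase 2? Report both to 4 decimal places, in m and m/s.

phase 1: p=-0.2211, T=0.406, ωT=1.325062, cosh=2.014103, sinh=1.748316; start (x,ẋ)=(-0.067600, 0.041200) → end (x,ẋ)=(0.110135, 0.958849)
phase 2: p=-0.0347, T=0.638, ωT=2.082241, cosh=4.073537, sinh=3.948887; start (x,ẋ)=(0.110135, 0.958849) → end (x,ẋ)=(1.715442, 5.772538)

x = 1.7154, ẋ = 5.7725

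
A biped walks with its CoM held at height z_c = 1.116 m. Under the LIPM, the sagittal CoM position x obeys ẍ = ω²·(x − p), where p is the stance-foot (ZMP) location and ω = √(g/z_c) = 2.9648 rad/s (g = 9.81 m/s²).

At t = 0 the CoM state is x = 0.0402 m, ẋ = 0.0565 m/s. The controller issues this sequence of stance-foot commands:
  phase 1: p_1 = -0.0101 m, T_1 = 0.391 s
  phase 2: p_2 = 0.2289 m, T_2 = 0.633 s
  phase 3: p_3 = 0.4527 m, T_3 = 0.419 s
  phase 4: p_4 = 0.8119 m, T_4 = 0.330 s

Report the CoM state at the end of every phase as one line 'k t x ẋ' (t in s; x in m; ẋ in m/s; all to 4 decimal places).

phase 1: p=-0.0101, T=0.391, ωT=1.159237, cosh=1.750613, sinh=1.436887; start (x,ẋ)=(0.040200, 0.056500) → end (x,ẋ)=(0.105338, 0.313192)
phase 2: p=0.2289, T=0.633, ωT=1.876718, cosh=3.342563, sinh=3.189471; start (x,ẋ)=(0.105338, 0.313192) → end (x,ẋ)=(0.152813, -0.121552)
phase 3: p=0.4527, T=0.419, ωT=1.242251, cosh=1.876067, sinh=1.587334; start (x,ẋ)=(0.152813, -0.121552) → end (x,ẋ)=(-0.174986, -1.639346)
phase 4: p=0.8119, T=0.330, ωT=0.978384, cosh=1.518036, sinh=1.142118; start (x,ẋ)=(-0.174986, -1.639346) → end (x,ẋ)=(-1.317748, -5.830333)

1 0.3910 0.1053 0.3132
2 1.0240 0.1528 -0.1216
3 1.4430 -0.1750 -1.6393
4 1.7730 -1.3177 -5.8303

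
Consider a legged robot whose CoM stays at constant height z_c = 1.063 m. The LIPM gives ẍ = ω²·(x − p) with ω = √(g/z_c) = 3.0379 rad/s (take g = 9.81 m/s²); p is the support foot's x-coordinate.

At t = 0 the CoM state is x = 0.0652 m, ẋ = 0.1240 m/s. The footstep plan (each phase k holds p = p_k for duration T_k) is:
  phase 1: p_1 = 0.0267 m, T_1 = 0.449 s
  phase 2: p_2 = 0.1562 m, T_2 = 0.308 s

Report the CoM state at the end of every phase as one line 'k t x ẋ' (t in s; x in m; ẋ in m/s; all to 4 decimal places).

phase 1: p=0.0267, T=0.449, ωT=1.364017, cosh=2.083754, sinh=1.828122; start (x,ẋ)=(0.065200, 0.124000) → end (x,ẋ)=(0.181544, 0.472201)
phase 2: p=0.1562, T=0.308, ωT=0.935673, cosh=1.470625, sinh=1.078304; start (x,ẋ)=(0.181544, 0.472201) → end (x,ẋ)=(0.361080, 0.777453)

1 0.4490 0.1815 0.4722
2 0.7570 0.3611 0.7775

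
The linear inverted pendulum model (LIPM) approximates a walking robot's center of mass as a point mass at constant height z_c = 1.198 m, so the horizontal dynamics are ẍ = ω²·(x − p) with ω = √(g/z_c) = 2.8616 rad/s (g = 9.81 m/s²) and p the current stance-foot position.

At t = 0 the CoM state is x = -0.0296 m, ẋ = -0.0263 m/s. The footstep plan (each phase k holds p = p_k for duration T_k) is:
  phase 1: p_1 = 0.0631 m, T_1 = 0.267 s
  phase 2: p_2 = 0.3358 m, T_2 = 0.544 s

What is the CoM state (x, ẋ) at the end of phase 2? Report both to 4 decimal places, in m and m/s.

phase 1: p=0.0631, T=0.267, ωT=0.764047, cosh=1.306363, sinh=0.840585; start (x,ẋ)=(-0.029600, -0.026300) → end (x,ẋ)=(-0.065725, -0.257340)
phase 2: p=0.3358, T=0.544, ωT=1.556710, cosh=2.477010, sinh=2.266182; start (x,ẋ)=(-0.065725, -0.257340) → end (x,ẋ)=(-0.862577, -3.241287)

x = -0.8626, ẋ = -3.2413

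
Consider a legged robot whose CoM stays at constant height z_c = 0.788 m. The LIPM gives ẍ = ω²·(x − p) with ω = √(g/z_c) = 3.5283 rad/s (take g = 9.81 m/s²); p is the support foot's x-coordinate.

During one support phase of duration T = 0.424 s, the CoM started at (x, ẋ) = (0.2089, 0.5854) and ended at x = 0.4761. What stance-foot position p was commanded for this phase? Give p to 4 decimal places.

p = 0.2718

ωT = 3.5283·0.424 = 1.495999; cosh(ωT) = 2.343910, sinh(ωT) = 2.119885
x(T) = p + (x₀−p)·cosh(ωT) + (ẋ₀/ω)·sinh(ωT) ⇒ p·(1 − cosh) = x(T) − x₀·cosh − (ẋ₀/ω)·sinh
numerator   = 0.4761 − (0.2089)·2.343910 − (0.5854/3.5283)·2.119885 = -0.365265
denominator = 1 − 2.343910 = -1.343910
p = -0.365265 / -1.343910 = 0.2718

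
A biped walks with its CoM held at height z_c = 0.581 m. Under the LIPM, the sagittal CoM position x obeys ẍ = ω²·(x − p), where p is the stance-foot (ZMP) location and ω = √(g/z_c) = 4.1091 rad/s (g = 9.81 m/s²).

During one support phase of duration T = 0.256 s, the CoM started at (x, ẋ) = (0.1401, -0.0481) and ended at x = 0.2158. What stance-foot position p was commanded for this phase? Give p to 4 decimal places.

p = -0.0090

ωT = 4.1091·0.256 = 1.051930; cosh(ωT) = 1.606217, sinh(ωT) = 1.256954
x(T) = p + (x₀−p)·cosh(ωT) + (ẋ₀/ω)·sinh(ωT) ⇒ p·(1 − cosh) = x(T) − x₀·cosh − (ẋ₀/ω)·sinh
numerator   = 0.2158 − (0.1401)·1.606217 − (-0.0481/4.1091)·1.256954 = 0.005483
denominator = 1 − 1.606217 = -0.606217
p = 0.005483 / -0.606217 = -0.0090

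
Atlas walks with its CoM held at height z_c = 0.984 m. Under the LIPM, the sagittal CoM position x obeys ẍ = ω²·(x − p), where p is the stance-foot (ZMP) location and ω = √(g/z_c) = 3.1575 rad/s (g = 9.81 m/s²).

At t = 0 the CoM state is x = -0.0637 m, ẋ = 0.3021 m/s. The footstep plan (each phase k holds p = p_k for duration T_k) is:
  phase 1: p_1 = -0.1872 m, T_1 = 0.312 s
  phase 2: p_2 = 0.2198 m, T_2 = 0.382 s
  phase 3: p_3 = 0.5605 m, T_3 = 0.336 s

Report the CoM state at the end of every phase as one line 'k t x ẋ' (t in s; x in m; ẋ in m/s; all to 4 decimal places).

1 0.3120 0.1115 0.9103
2 0.6940 0.4611 1.1367
3 1.0300 0.8574 1.4397

phase 1: p=-0.1872, T=0.312, ωT=0.985140, cosh=1.525787, sinh=1.152400; start (x,ẋ)=(-0.063700, 0.302100) → end (x,ẋ)=(0.111493, 0.910320)
phase 2: p=0.2198, T=0.382, ωT=1.206165, cosh=1.819996, sinh=1.520653; start (x,ẋ)=(0.111493, 0.910320) → end (x,ẋ)=(0.461092, 1.136746)
phase 3: p=0.5605, T=0.336, ωT=1.060920, cosh=1.617582, sinh=1.271445; start (x,ẋ)=(0.461092, 1.136746) → end (x,ẋ)=(0.857438, 1.439697)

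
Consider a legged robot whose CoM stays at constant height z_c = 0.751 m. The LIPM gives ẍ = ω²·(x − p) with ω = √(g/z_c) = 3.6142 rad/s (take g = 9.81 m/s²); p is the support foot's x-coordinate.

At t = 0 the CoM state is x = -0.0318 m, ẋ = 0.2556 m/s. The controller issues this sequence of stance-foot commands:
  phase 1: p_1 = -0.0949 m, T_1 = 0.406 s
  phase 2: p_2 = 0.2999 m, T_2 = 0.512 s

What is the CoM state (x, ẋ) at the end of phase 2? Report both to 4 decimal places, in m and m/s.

phase 1: p=-0.0949, T=0.406, ωT=1.467365, cosh=2.284161, sinh=2.053629; start (x,ẋ)=(-0.031800, 0.255600) → end (x,ẋ)=(0.194465, 1.052174)
phase 2: p=0.2999, T=0.512, ωT=1.850470, cosh=3.259988, sinh=3.102824; start (x,ẋ)=(0.194465, 1.052174) → end (x,ẋ)=(0.859486, 2.247707)

x = 0.8595, ẋ = 2.2477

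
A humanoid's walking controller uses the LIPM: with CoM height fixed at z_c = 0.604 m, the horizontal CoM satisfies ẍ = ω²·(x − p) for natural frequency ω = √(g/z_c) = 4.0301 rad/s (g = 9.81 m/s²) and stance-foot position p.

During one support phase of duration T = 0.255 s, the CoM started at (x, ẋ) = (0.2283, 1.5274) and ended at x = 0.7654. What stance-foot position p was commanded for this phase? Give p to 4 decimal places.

ωT = 4.0301·0.255 = 1.027675; cosh(ωT) = 1.576200, sinh(ωT) = 1.218362
x(T) = p + (x₀−p)·cosh(ωT) + (ẋ₀/ω)·sinh(ωT) ⇒ p·(1 − cosh) = x(T) − x₀·cosh − (ẋ₀/ω)·sinh
numerator   = 0.7654 − (0.2283)·1.576200 − (1.5274/4.0301)·1.218362 = -0.056203
denominator = 1 − 1.576200 = -0.576200
p = -0.056203 / -0.576200 = 0.0975

p = 0.0975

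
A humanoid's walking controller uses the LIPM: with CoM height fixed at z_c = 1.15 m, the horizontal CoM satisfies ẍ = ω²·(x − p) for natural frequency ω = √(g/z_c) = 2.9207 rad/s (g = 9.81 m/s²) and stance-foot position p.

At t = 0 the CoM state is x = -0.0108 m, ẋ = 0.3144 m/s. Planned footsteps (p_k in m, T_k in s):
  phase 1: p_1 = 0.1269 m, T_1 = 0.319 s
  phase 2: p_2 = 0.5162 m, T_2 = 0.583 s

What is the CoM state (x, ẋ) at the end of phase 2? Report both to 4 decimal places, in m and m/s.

x = -0.8059, ẋ = -3.6030

phase 1: p=0.1269, T=0.319, ωT=0.931703, cosh=1.466356, sinh=1.072474; start (x,ẋ)=(-0.010800, 0.314400) → end (x,ẋ)=(0.040430, 0.029694)
phase 2: p=0.5162, T=0.583, ωT=1.702768, cosh=2.835650, sinh=2.653471; start (x,ẋ)=(0.040430, 0.029694) → end (x,ẋ)=(-0.805940, -3.603014)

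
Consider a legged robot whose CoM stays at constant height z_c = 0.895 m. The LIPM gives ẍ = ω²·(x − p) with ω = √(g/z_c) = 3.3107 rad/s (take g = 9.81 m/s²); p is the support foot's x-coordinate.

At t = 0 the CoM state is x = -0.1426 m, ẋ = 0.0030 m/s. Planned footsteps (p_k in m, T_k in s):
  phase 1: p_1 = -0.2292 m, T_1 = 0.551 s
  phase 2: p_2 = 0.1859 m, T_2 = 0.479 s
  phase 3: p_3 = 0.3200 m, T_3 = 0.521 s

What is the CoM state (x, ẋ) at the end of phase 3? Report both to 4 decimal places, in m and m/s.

phase 1: p=-0.2292, T=0.551, ωT=1.824196, cosh=3.179578, sinh=3.018230; start (x,ẋ)=(-0.142600, 0.003000) → end (x,ẋ)=(0.048886, 0.874885)
phase 2: p=0.1859, T=0.479, ωT=1.585825, cosh=2.544049, sinh=2.339271; start (x,ẋ)=(0.048886, 0.874885) → end (x,ẋ)=(0.455506, 1.164633)
phase 3: p=0.3200, T=0.521, ωT=1.724875, cosh=2.895007, sinh=2.716811; start (x,ẋ)=(0.455506, 1.164633) → end (x,ẋ)=(1.668007, 4.590436)

x = 1.6680, ẋ = 4.5904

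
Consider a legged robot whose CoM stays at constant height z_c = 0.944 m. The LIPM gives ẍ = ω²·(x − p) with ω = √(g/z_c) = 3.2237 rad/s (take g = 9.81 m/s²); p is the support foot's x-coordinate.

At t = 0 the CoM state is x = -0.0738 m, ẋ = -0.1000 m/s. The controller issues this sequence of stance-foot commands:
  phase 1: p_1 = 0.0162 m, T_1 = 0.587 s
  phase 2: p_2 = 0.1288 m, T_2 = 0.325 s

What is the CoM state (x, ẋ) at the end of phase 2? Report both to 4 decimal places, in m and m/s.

phase 1: p=0.0162, T=0.587, ωT=1.892312, cosh=3.392706, sinh=3.241983; start (x,ẋ)=(-0.073800, -0.100000) → end (x,ẋ)=(-0.389711, -1.279877)
phase 2: p=0.1288, T=0.325, ωT=1.047702, cosh=1.600918, sinh=1.250175; start (x,ẋ)=(-0.389711, -1.279877) → end (x,ẋ)=(-1.197639, -4.138675)

x = -1.1976, ẋ = -4.1387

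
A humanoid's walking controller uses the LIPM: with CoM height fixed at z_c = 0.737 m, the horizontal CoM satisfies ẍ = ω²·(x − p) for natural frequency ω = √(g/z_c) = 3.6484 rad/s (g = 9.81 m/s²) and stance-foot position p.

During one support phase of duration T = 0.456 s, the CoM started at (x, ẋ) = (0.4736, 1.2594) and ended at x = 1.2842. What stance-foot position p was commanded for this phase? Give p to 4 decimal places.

p = 0.5127

ωT = 3.6484·0.456 = 1.663670; cosh(ωT) = 2.734046, sinh(ωT) = 2.544604
x(T) = p + (x₀−p)·cosh(ωT) + (ẋ₀/ω)·sinh(ωT) ⇒ p·(1 − cosh) = x(T) − x₀·cosh − (ẋ₀/ω)·sinh
numerator   = 1.2842 − (0.4736)·2.734046 − (1.2594/3.6484)·2.544604 = -0.889022
denominator = 1 − 2.734046 = -1.734046
p = -0.889022 / -1.734046 = 0.5127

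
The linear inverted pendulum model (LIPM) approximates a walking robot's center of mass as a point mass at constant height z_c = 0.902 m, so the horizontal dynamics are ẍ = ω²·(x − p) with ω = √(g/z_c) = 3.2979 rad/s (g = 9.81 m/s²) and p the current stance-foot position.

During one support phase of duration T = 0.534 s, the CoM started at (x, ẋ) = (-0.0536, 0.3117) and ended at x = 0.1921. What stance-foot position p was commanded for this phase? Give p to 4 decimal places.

p = -0.0430

ωT = 3.2979·0.534 = 1.761079; cosh(ωT) = 2.995285, sinh(ωT) = 2.823425
x(T) = p + (x₀−p)·cosh(ωT) + (ẋ₀/ω)·sinh(ωT) ⇒ p·(1 − cosh) = x(T) − x₀·cosh − (ẋ₀/ω)·sinh
numerator   = 0.1921 − (-0.0536)·2.995285 − (0.3117/3.2979)·2.823425 = 0.085792
denominator = 1 − 2.995285 = -1.995285
p = 0.085792 / -1.995285 = -0.0430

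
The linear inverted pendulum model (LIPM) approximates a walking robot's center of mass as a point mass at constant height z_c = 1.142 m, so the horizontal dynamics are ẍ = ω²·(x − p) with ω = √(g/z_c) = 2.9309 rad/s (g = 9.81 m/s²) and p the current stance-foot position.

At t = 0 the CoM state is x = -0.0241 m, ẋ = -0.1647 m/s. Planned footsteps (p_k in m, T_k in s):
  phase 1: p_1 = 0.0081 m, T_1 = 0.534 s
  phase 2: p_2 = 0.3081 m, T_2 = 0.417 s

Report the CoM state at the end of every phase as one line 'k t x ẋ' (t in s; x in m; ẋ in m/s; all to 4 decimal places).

phase 1: p=0.0081, T=0.534, ωT=1.565101, cosh=2.496112, sinh=2.287045; start (x,ẋ)=(-0.024100, -0.164700) → end (x,ẋ)=(-0.200794, -0.626949)
phase 2: p=0.3081, T=0.417, ωT=1.222185, cosh=1.844592, sinh=1.550006; start (x,ẋ)=(-0.200794, -0.626949) → end (x,ẋ)=(-0.962163, -3.468326)

1 0.5340 -0.2008 -0.6269
2 0.9510 -0.9622 -3.4683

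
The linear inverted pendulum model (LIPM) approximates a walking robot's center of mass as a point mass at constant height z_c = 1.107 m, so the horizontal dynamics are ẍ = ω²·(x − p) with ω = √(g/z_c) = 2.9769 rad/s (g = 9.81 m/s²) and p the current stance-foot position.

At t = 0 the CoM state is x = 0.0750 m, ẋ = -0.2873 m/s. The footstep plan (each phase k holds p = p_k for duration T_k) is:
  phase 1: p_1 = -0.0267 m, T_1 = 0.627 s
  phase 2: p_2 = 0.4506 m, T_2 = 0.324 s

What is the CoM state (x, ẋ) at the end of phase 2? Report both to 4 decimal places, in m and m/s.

phase 1: p=-0.0267, T=0.627, ωT=1.866516, cosh=3.310197, sinh=3.155535; start (x,ẋ)=(0.075000, -0.287300) → end (x,ẋ)=(0.005407, 0.004321)
phase 2: p=0.4506, T=0.324, ωT=0.964516, cosh=1.502342, sinh=1.121174; start (x,ẋ)=(0.005407, 0.004321) → end (x,ẋ)=(-0.216605, -1.479395)

x = -0.2166, ẋ = -1.4794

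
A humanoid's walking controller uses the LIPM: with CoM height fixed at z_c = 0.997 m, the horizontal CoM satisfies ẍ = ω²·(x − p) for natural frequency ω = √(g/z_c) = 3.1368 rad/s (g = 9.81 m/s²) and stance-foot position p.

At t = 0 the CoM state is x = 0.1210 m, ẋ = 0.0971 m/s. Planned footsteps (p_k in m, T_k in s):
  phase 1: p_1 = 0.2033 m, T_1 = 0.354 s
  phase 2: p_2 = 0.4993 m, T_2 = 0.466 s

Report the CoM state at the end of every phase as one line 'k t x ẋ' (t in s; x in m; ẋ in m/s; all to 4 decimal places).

phase 1: p=0.2033, T=0.354, ωT=1.110427, cosh=1.682537, sinh=1.353118; start (x,ẋ)=(0.121000, 0.097100) → end (x,ẋ)=(0.106713, -0.185945)
phase 2: p=0.4993, T=0.466, ωT=1.461749, cosh=2.272663, sinh=2.040833; start (x,ẋ)=(0.106713, -0.185945) → end (x,ẋ)=(-0.513895, -2.935807)

1 0.3540 0.1067 -0.1859
2 0.8200 -0.5139 -2.9358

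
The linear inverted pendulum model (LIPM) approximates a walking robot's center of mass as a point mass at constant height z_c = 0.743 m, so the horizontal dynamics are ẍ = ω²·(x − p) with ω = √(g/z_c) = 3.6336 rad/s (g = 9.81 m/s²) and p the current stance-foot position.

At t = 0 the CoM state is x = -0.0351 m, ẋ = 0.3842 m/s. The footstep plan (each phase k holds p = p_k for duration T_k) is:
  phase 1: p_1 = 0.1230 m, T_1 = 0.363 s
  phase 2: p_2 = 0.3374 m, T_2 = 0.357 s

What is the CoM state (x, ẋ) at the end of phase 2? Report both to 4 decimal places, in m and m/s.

x = -0.4521, ẋ = -2.5856

phase 1: p=0.1230, T=0.363, ωT=1.318997, cosh=2.003536, sinh=1.736132; start (x,ẋ)=(-0.035100, 0.384200) → end (x,ẋ)=(-0.010188, -0.227601)
phase 2: p=0.3374, T=0.357, ωT=1.297195, cosh=1.966158, sinh=1.692861; start (x,ẋ)=(-0.010188, -0.227601) → end (x,ẋ)=(-0.452051, -2.585579)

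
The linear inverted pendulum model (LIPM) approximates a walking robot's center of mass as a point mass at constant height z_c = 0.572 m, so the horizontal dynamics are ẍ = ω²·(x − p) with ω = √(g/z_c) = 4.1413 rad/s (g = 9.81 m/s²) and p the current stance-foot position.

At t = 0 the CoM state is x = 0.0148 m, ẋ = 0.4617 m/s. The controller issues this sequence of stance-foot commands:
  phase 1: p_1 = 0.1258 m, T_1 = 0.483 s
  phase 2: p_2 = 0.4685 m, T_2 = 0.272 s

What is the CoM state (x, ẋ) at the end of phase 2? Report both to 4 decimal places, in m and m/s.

phase 1: p=0.1258, T=0.483, ωT=2.000248, cosh=3.763095, sinh=3.627793; start (x,ẋ)=(0.014800, 0.461700) → end (x,ẋ)=(0.112547, 0.069781)
phase 2: p=0.4685, T=0.272, ωT=1.126434, cosh=1.704412, sinh=1.380224; start (x,ẋ)=(0.112547, 0.069781) → end (x,ẋ)=(-0.114933, -1.915662)

x = -0.1149, ẋ = -1.9157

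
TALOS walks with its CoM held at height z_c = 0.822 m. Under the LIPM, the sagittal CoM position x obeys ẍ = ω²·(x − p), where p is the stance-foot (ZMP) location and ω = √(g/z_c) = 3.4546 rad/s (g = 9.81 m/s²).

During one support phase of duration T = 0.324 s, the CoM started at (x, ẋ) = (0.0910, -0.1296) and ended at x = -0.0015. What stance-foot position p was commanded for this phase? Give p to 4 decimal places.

ωT = 3.4546·0.324 = 1.119290; cosh(ωT) = 1.694596, sinh(ωT) = 1.368084
x(T) = p + (x₀−p)·cosh(ωT) + (ẋ₀/ω)·sinh(ωT) ⇒ p·(1 − cosh) = x(T) − x₀·cosh − (ẋ₀/ω)·sinh
numerator   = -0.0015 − (0.0910)·1.694596 − (-0.1296/3.4546)·1.368084 = -0.104384
denominator = 1 − 1.694596 = -0.694596
p = -0.104384 / -0.694596 = 0.1503

p = 0.1503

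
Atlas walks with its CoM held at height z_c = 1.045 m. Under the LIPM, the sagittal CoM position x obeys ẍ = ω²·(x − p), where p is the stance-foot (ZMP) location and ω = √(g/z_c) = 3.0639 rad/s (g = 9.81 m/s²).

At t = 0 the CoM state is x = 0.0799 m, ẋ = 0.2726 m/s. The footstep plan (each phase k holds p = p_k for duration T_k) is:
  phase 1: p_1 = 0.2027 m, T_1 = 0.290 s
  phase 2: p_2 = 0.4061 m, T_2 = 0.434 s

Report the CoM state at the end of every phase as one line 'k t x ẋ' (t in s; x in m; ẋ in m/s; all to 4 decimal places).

1 0.2900 0.1180 0.0074
2 0.7240 -0.1722 -1.5365

phase 1: p=0.2027, T=0.290, ωT=0.888531, cosh=1.421407, sinh=1.010148; start (x,ẋ)=(0.079900, 0.272600) → end (x,ẋ)=(0.118026, 0.007411)
phase 2: p=0.4061, T=0.434, ωT=1.329733, cosh=2.022290, sinh=1.757742; start (x,ẋ)=(0.118026, 0.007411) → end (x,ẋ)=(-0.172219, -1.536451)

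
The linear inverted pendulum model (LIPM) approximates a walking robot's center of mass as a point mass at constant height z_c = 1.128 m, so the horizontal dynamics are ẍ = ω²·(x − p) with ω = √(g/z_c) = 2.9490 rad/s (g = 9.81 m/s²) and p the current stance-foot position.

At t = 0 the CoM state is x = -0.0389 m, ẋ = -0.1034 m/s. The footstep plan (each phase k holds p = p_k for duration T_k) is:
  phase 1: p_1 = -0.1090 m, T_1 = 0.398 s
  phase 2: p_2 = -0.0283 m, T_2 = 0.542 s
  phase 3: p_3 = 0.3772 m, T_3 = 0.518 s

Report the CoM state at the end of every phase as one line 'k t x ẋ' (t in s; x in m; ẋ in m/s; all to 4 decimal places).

1 0.3980 -0.0361 0.1191
2 0.9400 0.0475 0.2521
3 1.4580 -0.2305 -1.5263

phase 1: p=-0.1090, T=0.398, ωT=1.173702, cosh=1.771581, sinh=1.462361; start (x,ẋ)=(-0.038900, -0.103400) → end (x,ẋ)=(-0.036087, 0.119125)
phase 2: p=-0.0283, T=0.542, ωT=1.598358, cosh=2.573567, sinh=2.371339; start (x,ẋ)=(-0.036087, 0.119125) → end (x,ẋ)=(0.047451, 0.252124)
phase 3: p=0.3772, T=0.518, ωT=1.527582, cosh=2.412042, sinh=2.194982; start (x,ẋ)=(0.047451, 0.252124) → end (x,ẋ)=(-0.230508, -1.526330)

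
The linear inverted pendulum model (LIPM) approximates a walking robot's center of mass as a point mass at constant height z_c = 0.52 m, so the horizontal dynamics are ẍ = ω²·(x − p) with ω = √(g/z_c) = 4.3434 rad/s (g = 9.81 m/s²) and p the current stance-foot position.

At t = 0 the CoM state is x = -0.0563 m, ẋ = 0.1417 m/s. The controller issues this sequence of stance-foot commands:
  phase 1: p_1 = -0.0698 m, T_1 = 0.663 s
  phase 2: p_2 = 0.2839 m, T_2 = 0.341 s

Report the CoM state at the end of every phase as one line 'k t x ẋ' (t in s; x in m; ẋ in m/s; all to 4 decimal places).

1 0.6630 0.3404 1.7862
2 1.0040 1.2720 4.6421

phase 1: p=-0.0698, T=0.663, ωT=2.879674, cosh=8.932312, sinh=8.876159; start (x,ẋ)=(-0.056300, 0.141700) → end (x,ẋ)=(0.340364, 1.786170)
phase 2: p=0.2839, T=0.341, ωT=1.481099, cosh=2.312583, sinh=2.085195; start (x,ẋ)=(0.340364, 1.786170) → end (x,ẋ)=(1.271988, 4.642050)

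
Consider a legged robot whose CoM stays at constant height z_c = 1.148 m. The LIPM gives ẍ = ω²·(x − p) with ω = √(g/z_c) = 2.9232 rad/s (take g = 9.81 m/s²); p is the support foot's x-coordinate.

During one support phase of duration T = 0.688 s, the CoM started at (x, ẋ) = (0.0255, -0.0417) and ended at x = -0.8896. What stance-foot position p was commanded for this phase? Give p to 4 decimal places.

p = 0.3333

ωT = 2.9232·0.688 = 2.011162; cosh(ωT) = 3.802912, sinh(ωT) = 3.669079
x(T) = p + (x₀−p)·cosh(ωT) + (ẋ₀/ω)·sinh(ωT) ⇒ p·(1 − cosh) = x(T) − x₀·cosh − (ẋ₀/ω)·sinh
numerator   = -0.8896 − (0.0255)·3.802912 − (-0.0417/2.9232)·3.669079 = -0.934234
denominator = 1 − 3.802912 = -2.802912
p = -0.934234 / -2.802912 = 0.3333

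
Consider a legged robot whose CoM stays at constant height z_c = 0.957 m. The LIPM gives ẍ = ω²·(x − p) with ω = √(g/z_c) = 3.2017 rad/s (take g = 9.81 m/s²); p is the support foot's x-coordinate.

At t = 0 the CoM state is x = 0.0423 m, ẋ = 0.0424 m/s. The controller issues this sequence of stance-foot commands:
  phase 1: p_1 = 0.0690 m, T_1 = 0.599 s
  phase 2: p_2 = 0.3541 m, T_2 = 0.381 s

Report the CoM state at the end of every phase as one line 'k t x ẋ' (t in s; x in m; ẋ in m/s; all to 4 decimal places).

phase 1: p=0.0690, T=0.599, ωT=1.917818, cosh=3.476510, sinh=3.329583; start (x,ẋ)=(0.042300, 0.042400) → end (x,ẋ)=(0.020271, -0.137227)
phase 2: p=0.3541, T=0.381, ωT=1.219848, cosh=1.840974, sinh=1.545698; start (x,ẋ)=(0.020271, -0.137227) → end (x,ẋ)=(-0.326720, -1.904706)

1 0.5990 0.0203 -0.1372
2 0.9800 -0.3267 -1.9047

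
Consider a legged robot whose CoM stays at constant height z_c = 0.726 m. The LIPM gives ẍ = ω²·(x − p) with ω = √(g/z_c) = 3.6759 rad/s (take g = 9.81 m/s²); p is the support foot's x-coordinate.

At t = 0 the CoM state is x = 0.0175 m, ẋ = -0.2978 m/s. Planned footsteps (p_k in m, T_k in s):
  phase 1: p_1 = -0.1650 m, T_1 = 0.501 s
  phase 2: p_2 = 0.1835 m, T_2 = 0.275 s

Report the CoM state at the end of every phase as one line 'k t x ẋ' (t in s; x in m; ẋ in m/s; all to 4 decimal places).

phase 1: p=-0.1650, T=0.501, ωT=1.841626, cosh=3.232672, sinh=3.074112; start (x,ẋ)=(0.017500, -0.297800) → end (x,ẋ)=(0.175916, 1.099584)
phase 2: p=0.1835, T=0.275, ωT=1.010873, cosh=1.555949, sinh=1.192048; start (x,ẋ)=(0.175916, 1.099584) → end (x,ẋ)=(0.528281, 1.677665)

1 0.5010 0.1759 1.0996
2 0.7760 0.5283 1.6777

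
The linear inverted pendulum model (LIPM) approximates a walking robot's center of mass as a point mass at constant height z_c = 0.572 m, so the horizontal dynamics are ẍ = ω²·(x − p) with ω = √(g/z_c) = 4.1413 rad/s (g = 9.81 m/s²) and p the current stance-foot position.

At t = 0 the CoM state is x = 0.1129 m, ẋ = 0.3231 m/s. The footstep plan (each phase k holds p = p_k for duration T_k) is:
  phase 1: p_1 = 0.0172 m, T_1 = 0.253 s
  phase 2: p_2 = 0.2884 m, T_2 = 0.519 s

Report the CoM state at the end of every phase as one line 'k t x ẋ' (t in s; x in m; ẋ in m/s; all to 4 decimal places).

phase 1: p=0.0172, T=0.253, ωT=1.047749, cosh=1.600976, sinh=1.250250; start (x,ẋ)=(0.112900, 0.323100) → end (x,ẋ)=(0.267957, 1.012777)
phase 2: p=0.2884, T=0.519, ωT=2.149335, cosh=4.347855, sinh=4.231294; start (x,ẋ)=(0.267957, 1.012777) → end (x,ẋ)=(1.234301, 4.045178)

1 0.2530 0.2680 1.0128
2 0.7720 1.2343 4.0452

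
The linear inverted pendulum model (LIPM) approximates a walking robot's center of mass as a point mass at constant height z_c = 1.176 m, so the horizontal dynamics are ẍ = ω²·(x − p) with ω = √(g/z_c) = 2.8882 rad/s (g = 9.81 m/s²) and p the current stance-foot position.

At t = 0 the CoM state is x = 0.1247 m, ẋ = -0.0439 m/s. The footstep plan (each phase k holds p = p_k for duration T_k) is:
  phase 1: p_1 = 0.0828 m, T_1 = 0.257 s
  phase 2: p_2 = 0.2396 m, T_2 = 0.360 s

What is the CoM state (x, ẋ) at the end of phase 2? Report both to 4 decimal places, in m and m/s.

x = 0.0743, ẋ = -0.3452

phase 1: p=0.0828, T=0.257, ωT=0.742267, cosh=1.288363, sinh=0.812330; start (x,ẋ)=(0.124700, -0.043900) → end (x,ẋ)=(0.124435, 0.041745)
phase 2: p=0.2396, T=0.360, ωT=1.039752, cosh=1.591029, sinh=1.237487; start (x,ẋ)=(0.124435, 0.041745) → end (x,ẋ)=(0.074256, -0.345193)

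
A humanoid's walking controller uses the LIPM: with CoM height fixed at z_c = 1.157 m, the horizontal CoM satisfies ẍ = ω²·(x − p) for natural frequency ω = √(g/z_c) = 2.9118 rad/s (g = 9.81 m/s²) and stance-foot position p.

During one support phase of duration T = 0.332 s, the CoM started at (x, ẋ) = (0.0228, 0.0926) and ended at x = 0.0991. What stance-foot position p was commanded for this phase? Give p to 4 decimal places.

ωT = 2.9118·0.332 = 0.966718; cosh(ωT) = 1.504815, sinh(ωT) = 1.124485
x(T) = p + (x₀−p)·cosh(ωT) + (ẋ₀/ω)·sinh(ωT) ⇒ p·(1 − cosh) = x(T) − x₀·cosh − (ẋ₀/ω)·sinh
numerator   = 0.0991 − (0.0228)·1.504815 − (0.0926/2.9118)·1.124485 = 0.029030
denominator = 1 − 1.504815 = -0.504815
p = 0.029030 / -0.504815 = -0.0575

p = -0.0575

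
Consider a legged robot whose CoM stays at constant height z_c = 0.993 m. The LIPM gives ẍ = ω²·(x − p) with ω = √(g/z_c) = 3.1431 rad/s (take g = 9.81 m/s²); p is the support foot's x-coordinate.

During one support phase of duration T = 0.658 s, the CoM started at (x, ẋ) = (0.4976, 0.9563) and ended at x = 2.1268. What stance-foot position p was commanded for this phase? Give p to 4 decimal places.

p = 0.3501

ωT = 3.1431·0.658 = 2.068160; cosh(ωT) = 4.018336, sinh(ωT) = 3.891918
x(T) = p + (x₀−p)·cosh(ωT) + (ẋ₀/ω)·sinh(ωT) ⇒ p·(1 − cosh) = x(T) − x₀·cosh − (ẋ₀/ω)·sinh
numerator   = 2.1268 − (0.4976)·4.018336 − (0.9563/3.1431)·3.891918 = -1.056854
denominator = 1 − 4.018336 = -3.018336
p = -1.056854 / -3.018336 = 0.3501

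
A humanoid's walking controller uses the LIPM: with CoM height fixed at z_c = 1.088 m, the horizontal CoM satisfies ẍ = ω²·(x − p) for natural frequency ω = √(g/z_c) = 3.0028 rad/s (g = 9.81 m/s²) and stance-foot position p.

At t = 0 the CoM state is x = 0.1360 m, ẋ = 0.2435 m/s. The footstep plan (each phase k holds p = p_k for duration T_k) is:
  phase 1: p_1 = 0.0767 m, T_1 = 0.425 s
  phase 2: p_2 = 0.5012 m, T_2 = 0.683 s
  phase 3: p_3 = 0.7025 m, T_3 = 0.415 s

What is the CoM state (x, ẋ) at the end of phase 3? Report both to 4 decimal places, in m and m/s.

phase 1: p=0.0767, T=0.425, ωT=1.276190, cosh=1.931031, sinh=1.651932; start (x,ẋ)=(0.136000, 0.243500) → end (x,ẋ)=(0.325167, 0.764359)
phase 2: p=0.5012, T=0.683, ωT=2.050912, cosh=3.951805, sinh=3.823187; start (x,ẋ)=(0.325167, 0.764359) → end (x,ẋ)=(0.778739, 0.999690)
phase 3: p=0.7025, T=0.415, ωT=1.246162, cosh=1.882290, sinh=1.594683; start (x,ẋ)=(0.778739, 0.999690) → end (x,ẋ)=(1.376905, 2.246778)

x = 1.3769, ẋ = 2.2468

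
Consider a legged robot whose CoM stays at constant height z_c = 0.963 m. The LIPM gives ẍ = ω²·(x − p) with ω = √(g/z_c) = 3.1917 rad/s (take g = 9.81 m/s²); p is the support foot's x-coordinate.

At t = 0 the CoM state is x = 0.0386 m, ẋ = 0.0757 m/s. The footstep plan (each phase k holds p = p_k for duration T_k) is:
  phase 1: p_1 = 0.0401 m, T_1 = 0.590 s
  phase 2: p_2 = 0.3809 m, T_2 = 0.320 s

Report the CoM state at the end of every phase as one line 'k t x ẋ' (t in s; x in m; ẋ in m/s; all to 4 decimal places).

1 0.5900 0.1112 0.2392
2 0.9100 0.0485 -0.6650

phase 1: p=0.0401, T=0.590, ωT=1.883103, cosh=3.362995, sinh=3.210877; start (x,ẋ)=(0.038600, 0.075700) → end (x,ẋ)=(0.111210, 0.239206)
phase 2: p=0.3809, T=0.320, ωT=1.021344, cosh=1.568518, sinh=1.208407; start (x,ẋ)=(0.111210, 0.239206) → end (x,ẋ)=(0.048453, -0.664959)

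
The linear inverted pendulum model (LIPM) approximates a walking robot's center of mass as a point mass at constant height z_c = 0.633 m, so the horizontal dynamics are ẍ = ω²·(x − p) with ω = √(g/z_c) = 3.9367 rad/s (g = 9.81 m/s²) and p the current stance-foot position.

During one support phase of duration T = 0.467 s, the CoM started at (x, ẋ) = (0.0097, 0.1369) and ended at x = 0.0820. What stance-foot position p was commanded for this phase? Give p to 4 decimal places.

p = 0.0251

ωT = 3.9367·0.467 = 1.838439; cosh(ωT) = 3.222891, sinh(ωT) = 3.063825
x(T) = p + (x₀−p)·cosh(ωT) + (ẋ₀/ω)·sinh(ωT) ⇒ p·(1 − cosh) = x(T) − x₀·cosh − (ẋ₀/ω)·sinh
numerator   = 0.0820 − (0.0097)·3.222891 − (0.1369/3.9367)·3.063825 = -0.055808
denominator = 1 − 3.222891 = -2.222891
p = -0.055808 / -2.222891 = 0.0251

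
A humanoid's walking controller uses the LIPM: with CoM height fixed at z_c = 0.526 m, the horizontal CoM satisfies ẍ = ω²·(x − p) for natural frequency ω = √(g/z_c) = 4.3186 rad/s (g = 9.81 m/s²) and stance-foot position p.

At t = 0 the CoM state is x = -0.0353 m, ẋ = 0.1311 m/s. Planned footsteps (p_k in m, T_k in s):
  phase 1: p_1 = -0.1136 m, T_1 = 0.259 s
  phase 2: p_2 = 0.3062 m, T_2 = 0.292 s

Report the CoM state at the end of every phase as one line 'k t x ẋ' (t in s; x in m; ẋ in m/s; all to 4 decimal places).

1 0.2590 0.0605 0.6842
2 0.5510 0.0949 -0.4178

phase 1: p=-0.1136, T=0.259, ωT=1.118517, cosh=1.693539, sinh=1.366775; start (x,ẋ)=(-0.035300, 0.131100) → end (x,ẋ)=(0.060495, 0.684193)
phase 2: p=0.3062, T=0.292, ωT=1.261031, cosh=1.906210, sinh=1.622849; start (x,ẋ)=(0.060495, 0.684193) → end (x,ẋ)=(0.094942, -0.417789)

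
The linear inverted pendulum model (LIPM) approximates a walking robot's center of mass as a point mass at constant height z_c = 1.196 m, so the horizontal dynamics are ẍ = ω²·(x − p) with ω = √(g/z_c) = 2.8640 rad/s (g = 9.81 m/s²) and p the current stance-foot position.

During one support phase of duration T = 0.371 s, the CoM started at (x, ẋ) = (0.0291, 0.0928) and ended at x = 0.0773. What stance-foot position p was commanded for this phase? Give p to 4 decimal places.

ωT = 2.8640·0.371 = 1.062544; cosh(ωT) = 1.619649, sinh(ωT) = 1.274074
x(T) = p + (x₀−p)·cosh(ωT) + (ẋ₀/ω)·sinh(ωT) ⇒ p·(1 − cosh) = x(T) − x₀·cosh − (ẋ₀/ω)·sinh
numerator   = 0.0773 − (0.0291)·1.619649 − (0.0928/2.8640)·1.274074 = -0.011115
denominator = 1 − 1.619649 = -0.619649
p = -0.011115 / -0.619649 = 0.0179

p = 0.0179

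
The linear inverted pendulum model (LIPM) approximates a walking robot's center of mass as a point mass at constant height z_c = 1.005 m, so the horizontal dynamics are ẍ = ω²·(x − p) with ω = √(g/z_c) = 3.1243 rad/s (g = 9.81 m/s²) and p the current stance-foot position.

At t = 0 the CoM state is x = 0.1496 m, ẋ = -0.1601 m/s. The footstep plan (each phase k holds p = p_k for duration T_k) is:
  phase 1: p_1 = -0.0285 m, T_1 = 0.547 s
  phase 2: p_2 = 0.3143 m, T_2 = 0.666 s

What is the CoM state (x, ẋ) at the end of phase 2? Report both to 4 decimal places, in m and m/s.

x = 1.7289, ẋ = 4.5372

phase 1: p=-0.0285, T=0.547, ωT=1.708992, cosh=2.852220, sinh=2.671172; start (x,ẋ)=(0.149600, -0.160100) → end (x,ẋ)=(0.342600, 1.029701)
phase 2: p=0.3143, T=0.666, ωT=2.080784, cosh=4.067789, sinh=3.942956; start (x,ẋ)=(0.342600, 1.029701) → end (x,ẋ)=(1.728931, 4.537235)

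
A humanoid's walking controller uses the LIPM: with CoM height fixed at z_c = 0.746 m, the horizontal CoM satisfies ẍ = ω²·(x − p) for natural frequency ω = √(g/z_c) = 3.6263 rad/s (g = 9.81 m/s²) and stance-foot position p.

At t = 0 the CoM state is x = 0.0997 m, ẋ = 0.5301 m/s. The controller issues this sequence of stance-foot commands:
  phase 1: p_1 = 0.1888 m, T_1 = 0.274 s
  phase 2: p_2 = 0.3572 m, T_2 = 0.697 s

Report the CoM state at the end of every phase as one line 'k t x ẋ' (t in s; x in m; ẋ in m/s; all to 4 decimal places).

phase 1: p=0.1888, T=0.274, ωT=0.993606, cosh=1.535598, sinh=1.165359; start (x,ẋ)=(0.099700, 0.530100) → end (x,ẋ)=(0.222333, 0.437489)
phase 2: p=0.3572, T=0.697, ωT=2.527531, cosh=6.301203, sinh=6.221348; start (x,ẋ)=(0.222333, 0.437489) → end (x,ẋ)=(0.257939, -0.285960)

1 0.2740 0.2223 0.4375
2 0.9710 0.2579 -0.2860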